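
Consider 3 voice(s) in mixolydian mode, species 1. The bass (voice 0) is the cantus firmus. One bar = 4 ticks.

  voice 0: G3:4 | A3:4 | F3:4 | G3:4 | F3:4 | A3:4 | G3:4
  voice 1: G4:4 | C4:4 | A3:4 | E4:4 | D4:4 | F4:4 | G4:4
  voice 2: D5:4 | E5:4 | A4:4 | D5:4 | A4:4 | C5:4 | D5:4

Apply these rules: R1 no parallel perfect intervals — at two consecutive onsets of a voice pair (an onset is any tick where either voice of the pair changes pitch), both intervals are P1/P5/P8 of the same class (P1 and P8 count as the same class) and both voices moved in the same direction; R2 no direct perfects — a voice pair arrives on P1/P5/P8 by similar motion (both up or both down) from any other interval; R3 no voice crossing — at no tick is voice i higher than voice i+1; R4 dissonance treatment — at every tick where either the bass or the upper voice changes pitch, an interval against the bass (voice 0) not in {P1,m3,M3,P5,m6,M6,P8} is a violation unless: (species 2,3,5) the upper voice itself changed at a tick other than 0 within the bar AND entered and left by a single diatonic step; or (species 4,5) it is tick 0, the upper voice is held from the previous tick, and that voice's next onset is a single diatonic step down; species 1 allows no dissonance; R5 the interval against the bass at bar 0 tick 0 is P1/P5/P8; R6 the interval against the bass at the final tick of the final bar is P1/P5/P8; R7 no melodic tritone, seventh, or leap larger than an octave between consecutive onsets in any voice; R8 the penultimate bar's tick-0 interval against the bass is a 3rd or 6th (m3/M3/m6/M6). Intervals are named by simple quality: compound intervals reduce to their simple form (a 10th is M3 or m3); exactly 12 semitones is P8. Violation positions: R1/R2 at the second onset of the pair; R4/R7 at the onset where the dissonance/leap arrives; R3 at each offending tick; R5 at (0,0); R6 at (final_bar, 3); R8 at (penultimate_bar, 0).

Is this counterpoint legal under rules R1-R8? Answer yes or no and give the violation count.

No (6 violations)

bar 0: v0=G3 v1=G4 v2=D5 (P5)
bar 1: v0=A3 v1=C4 v2=E5 (P5)
bar 2: v0=F3 v1=A3 v2=A4 (M3)
bar 3: v0=G3 v1=E4 v2=D5 (P5)
bar 4: v0=F3 v1=D4 v2=A4 (M3)
bar 5: v0=A3 v1=F4 v2=C5 (m3)
bar 6: v0=G3 v1=G4 v2=D5 (P5)
  R1 @ bar1.0: G3/D5 P5 -> A3/E5 P5 similar
  R2 @ bar2.0: C4/E5 M3 -> A3/A4 P8 similar
  R2 @ bar3.0: F3/A4 M3 -> G3/D5 P5 similar
  R2 @ bar4.0: E4/D5 m7 -> D4/A4 P5 similar
  R1 @ bar5.0: D4/A4 P5 -> F4/C5 P5 similar
  R1 @ bar6.0: F4/C5 P5 -> G4/D5 P5 similar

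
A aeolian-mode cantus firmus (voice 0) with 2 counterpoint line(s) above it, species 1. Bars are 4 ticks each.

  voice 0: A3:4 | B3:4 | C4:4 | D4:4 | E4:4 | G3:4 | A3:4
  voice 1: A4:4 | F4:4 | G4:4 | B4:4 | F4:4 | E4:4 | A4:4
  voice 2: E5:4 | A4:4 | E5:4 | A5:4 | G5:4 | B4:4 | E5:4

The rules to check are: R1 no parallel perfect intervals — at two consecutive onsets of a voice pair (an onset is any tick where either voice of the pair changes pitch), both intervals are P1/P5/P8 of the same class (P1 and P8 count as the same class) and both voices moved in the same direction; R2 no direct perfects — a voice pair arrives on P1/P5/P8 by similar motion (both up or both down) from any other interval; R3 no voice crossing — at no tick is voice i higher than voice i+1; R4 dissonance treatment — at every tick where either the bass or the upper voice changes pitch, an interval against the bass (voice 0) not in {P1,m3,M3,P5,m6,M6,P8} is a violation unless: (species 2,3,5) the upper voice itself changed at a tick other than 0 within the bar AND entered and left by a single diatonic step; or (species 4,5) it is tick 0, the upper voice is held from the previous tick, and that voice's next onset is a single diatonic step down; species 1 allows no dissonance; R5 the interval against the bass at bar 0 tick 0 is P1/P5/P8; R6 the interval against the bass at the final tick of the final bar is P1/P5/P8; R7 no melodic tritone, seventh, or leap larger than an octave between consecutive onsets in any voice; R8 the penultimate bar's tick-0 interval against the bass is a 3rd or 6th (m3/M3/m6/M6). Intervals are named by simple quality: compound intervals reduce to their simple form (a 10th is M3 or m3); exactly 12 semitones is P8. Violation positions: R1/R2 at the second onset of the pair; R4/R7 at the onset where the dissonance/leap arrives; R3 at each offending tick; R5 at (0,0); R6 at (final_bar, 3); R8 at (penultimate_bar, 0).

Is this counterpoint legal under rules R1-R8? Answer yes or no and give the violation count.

bar 0: v0=A3 v1=A4 v2=E5 (P5)
bar 1: v0=B3 v1=F4 v2=A4 (m7)
bar 2: v0=C4 v1=G4 v2=E5 (M3)
bar 3: v0=D4 v1=B4 v2=A5 (P5)
bar 4: v0=E4 v1=F4 v2=G5 (m3)
bar 5: v0=G3 v1=E4 v2=B4 (M3)
bar 6: v0=A3 v1=A4 v2=E5 (P5)
  R4 @ bar1.0: B3/F4 TT untreated
  R4 @ bar1.0: B3/A4 m7 untreated
  R2 @ bar2.0: B3/F4 TT -> C4/G4 P5 similar
  R2 @ bar3.0: C4/E5 M3 -> D4/A5 P5 similar
  R4 @ bar4.0: E4/F4 m2 untreated
  R7 @ bar4.0: B4->F4 leap 6st
  R2 @ bar5.0: F4/G5 M2 -> E4/B4 P5 similar
  R1 @ bar6.0: E4/B4 P5 -> A4/E5 P5 similar
  R2 @ bar6.0: G3/E4 M6 -> A3/A4 P8 similar
  R2 @ bar6.0: G3/B4 M3 -> A3/E5 P5 similar

No (10 violations)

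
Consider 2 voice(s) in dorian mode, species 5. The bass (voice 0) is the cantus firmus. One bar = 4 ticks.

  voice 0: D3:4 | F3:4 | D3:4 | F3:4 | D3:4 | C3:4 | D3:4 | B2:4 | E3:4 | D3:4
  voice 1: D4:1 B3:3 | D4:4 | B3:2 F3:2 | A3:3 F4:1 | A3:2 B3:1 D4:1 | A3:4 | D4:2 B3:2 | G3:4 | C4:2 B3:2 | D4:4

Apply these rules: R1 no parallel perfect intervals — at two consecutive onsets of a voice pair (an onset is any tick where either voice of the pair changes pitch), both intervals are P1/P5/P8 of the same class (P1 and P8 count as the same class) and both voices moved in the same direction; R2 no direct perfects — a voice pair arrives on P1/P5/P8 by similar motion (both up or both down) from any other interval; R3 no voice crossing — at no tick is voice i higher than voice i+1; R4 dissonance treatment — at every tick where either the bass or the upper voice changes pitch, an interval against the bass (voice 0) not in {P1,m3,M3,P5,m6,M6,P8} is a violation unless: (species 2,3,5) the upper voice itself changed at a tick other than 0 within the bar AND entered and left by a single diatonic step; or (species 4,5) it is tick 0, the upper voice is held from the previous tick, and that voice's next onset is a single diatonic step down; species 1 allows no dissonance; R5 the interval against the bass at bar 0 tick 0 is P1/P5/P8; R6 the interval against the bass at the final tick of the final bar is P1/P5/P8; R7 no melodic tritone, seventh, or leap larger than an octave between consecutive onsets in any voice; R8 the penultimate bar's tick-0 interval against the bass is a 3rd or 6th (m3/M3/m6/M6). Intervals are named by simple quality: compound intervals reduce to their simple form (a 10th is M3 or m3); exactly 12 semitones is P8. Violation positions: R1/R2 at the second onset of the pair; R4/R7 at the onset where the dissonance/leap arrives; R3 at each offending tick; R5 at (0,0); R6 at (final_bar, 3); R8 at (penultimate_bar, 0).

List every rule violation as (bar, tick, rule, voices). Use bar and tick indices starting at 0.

(2, 2, R7, (1,))
(4, 0, R2, (0, 1))
(6, 0, R2, (0, 1))

bar 0: v0=D3 v1=D4 downbeat P8
bar 1: v0=F3 v1=D4 downbeat M6
bar 2: v0=D3 v1=B3 downbeat M6
bar 3: v0=F3 v1=A3 downbeat M3
bar 4: v0=D3 v1=A3 downbeat P5
bar 5: v0=C3 v1=A3 downbeat M6
bar 6: v0=D3 v1=D4 downbeat P8
bar 7: v0=B2 v1=G3 downbeat m6
bar 8: v0=E3 v1=C4 downbeat m6
bar 9: v0=D3 v1=D4 downbeat P8
  -> R7 @ bar 2 tick 2 v(1,): B3->F3 leap 6st
  -> R2 @ bar 4 tick 0 v(0, 1): F3/F4 P8 -> D3/A3 P5 similar
  -> R2 @ bar 6 tick 0 v(0, 1): C3/A3 M6 -> D3/D4 P8 similar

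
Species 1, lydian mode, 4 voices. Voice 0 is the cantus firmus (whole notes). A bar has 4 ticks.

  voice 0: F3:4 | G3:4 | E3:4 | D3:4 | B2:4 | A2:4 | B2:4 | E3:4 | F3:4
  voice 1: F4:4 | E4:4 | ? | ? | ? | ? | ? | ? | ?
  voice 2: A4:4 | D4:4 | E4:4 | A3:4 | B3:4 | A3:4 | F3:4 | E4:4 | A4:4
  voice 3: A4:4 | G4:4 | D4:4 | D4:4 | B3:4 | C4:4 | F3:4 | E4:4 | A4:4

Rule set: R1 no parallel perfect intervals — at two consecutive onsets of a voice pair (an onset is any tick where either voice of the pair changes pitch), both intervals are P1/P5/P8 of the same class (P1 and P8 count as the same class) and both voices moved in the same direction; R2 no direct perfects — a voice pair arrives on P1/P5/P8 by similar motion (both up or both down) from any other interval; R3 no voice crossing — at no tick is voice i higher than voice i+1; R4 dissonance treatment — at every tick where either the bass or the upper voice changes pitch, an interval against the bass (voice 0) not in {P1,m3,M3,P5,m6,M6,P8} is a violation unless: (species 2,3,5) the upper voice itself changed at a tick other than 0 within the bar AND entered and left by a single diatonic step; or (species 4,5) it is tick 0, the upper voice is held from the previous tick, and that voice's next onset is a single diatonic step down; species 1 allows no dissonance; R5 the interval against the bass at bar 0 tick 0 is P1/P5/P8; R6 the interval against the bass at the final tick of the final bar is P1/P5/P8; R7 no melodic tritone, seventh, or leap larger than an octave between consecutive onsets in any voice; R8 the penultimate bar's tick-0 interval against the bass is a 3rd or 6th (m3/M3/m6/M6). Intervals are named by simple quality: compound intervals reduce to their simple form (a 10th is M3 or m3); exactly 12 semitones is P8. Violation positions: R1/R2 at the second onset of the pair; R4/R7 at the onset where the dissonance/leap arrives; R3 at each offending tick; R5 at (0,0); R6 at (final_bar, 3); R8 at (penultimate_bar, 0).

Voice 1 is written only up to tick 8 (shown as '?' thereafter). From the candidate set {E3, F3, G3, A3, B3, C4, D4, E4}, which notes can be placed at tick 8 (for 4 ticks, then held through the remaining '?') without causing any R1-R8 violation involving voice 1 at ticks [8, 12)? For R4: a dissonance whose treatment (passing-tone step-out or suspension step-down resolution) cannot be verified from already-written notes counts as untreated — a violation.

E3: violates R2
F3: violates R4,R7
G3: violates R2
A3: violates R4
B3: violates R2
C4: legal
D4: violates R2,R4
E4: legal

{C4, E4}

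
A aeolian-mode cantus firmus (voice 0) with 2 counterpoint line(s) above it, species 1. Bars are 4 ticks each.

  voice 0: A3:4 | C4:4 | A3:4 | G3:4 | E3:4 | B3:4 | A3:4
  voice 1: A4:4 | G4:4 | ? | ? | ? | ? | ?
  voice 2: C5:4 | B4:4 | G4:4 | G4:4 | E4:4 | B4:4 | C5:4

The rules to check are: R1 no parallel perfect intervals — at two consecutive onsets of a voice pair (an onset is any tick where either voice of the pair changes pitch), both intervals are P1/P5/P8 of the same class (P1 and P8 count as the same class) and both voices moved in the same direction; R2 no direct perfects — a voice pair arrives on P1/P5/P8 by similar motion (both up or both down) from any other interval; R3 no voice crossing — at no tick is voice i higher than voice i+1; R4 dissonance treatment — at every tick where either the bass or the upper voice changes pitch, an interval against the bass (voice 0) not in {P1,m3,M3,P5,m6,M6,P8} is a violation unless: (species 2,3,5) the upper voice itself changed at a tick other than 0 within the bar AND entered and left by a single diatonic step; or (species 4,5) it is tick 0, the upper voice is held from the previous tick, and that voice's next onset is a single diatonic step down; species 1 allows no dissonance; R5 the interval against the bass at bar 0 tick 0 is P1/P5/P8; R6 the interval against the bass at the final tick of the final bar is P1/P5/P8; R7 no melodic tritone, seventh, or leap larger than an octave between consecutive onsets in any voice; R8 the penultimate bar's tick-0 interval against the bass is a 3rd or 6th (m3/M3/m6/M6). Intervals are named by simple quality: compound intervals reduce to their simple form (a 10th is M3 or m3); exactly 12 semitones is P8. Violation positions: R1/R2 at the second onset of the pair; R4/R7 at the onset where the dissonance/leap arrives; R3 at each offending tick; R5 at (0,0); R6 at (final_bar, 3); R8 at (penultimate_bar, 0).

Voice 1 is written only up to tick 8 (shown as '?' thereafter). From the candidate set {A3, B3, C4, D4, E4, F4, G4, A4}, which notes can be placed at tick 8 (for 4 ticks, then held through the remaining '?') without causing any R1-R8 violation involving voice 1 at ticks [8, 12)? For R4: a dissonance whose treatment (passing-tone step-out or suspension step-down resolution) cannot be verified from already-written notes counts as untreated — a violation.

{F4}

A3: violates R2,R7
B3: violates R4
C4: violates R2
D4: violates R4
E4: violates R1
F4: legal
G4: violates R4
A4: violates R3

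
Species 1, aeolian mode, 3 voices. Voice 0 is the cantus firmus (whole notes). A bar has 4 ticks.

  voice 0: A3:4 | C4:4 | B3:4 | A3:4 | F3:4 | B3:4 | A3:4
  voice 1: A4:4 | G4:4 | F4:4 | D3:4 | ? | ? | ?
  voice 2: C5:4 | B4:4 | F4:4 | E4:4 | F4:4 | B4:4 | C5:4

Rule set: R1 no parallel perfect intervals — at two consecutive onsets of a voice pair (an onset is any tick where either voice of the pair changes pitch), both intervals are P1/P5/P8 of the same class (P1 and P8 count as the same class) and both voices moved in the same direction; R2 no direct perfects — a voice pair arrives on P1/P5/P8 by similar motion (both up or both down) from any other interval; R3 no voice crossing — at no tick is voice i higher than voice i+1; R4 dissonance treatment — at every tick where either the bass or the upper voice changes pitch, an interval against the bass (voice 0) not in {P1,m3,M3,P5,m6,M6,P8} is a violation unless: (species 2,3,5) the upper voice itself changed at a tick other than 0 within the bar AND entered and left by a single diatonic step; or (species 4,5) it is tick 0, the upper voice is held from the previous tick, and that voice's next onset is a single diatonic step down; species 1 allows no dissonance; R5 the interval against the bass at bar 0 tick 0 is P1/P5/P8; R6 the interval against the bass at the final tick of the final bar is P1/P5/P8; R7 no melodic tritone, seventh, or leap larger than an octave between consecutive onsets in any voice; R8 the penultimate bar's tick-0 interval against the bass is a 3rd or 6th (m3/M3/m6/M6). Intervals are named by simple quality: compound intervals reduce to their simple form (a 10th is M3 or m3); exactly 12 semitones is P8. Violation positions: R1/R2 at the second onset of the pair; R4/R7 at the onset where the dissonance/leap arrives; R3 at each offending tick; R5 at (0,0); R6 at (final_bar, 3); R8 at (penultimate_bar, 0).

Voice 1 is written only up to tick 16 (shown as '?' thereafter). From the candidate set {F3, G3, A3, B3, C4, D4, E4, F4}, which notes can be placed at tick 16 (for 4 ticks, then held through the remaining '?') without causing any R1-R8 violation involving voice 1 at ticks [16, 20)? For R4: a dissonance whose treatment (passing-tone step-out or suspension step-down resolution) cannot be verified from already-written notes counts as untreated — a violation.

F3: violates R2
G3: violates R4
A3: legal
B3: violates R4
C4: violates R7
D4: legal
E4: violates R4,R7
F4: violates R2,R7

{A3, D4}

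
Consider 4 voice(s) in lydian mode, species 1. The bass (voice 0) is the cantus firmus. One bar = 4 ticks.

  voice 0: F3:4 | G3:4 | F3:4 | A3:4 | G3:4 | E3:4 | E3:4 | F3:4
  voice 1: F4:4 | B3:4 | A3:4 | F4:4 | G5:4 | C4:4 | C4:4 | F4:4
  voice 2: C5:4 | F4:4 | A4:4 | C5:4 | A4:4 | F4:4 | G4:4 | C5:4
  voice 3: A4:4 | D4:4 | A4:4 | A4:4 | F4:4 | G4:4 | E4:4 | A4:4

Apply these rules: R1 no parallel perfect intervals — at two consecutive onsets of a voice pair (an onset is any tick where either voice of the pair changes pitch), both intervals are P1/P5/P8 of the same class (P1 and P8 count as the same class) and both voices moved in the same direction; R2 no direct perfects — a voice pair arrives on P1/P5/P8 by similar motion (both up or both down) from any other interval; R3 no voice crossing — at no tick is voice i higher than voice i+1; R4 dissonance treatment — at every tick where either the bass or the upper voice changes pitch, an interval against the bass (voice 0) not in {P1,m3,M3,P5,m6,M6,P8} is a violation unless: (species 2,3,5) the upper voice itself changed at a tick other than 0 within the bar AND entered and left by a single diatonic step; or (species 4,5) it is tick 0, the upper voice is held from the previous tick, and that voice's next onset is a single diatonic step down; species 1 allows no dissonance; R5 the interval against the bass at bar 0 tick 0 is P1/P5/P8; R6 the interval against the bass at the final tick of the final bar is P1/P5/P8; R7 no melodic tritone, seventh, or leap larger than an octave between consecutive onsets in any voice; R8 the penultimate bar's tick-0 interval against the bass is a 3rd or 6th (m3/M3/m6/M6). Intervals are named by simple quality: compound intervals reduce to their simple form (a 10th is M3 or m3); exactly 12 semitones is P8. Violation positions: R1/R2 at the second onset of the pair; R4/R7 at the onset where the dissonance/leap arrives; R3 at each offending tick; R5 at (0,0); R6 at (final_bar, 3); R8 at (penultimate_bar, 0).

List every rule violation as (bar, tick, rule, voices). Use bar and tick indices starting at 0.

bar 0: v0=F3 v1=F4 v2=C5 v3=A4 downbeat M3
bar 1: v0=G3 v1=B3 v2=F4 v3=D4 downbeat P5
bar 2: v0=F3 v1=A3 v2=A4 v3=A4 downbeat M3
bar 3: v0=A3 v1=F4 v2=C5 v3=A4 downbeat P8
bar 4: v0=G3 v1=G5 v2=A4 v3=F4 downbeat m7
bar 5: v0=E3 v1=C4 v2=F4 v3=G4 downbeat m3
bar 6: v0=E3 v1=C4 v2=G4 v3=E4 downbeat P8
bar 7: v0=F3 v1=F4 v2=C5 v3=A4 downbeat M3
  -> R3 @ bar 0 tick 0 v(2, 3): C5 above A4
  -> R5 @ bar 0 tick 0 v(0, 3): opens on M3
  -> R3 @ bar 0 tick 1 v(2, 3): C5 above A4
  -> R3 @ bar 0 tick 2 v(2, 3): C5 above A4
  -> R3 @ bar 0 tick 3 v(2, 3): C5 above A4
  -> R3 @ bar 1 tick 0 v(2, 3): F4 above D4
  -> R4 @ bar 1 tick 0 v(0, 2): G3/F4 m7 untreated
  -> R7 @ bar 1 tick 0 v(1,): F4->B3 leap 6st
  -> R3 @ bar 1 tick 1 v(2, 3): F4 above D4
  -> R3 @ bar 1 tick 2 v(2, 3): F4 above D4
  -> R3 @ bar 1 tick 3 v(2, 3): F4 above D4
  -> R2 @ bar 2 tick 0 v(2, 3): F4/D4 m3 -> A4/A4 P1 similar
  -> R2 @ bar 3 tick 0 v(1, 2): A3/A4 P8 -> F4/C5 P5 similar
  -> R3 @ bar 3 tick 0 v(2, 3): C5 above A4
  -> R3 @ bar 3 tick 1 v(2, 3): C5 above A4
  -> R3 @ bar 3 tick 2 v(2, 3): C5 above A4
  -> R3 @ bar 3 tick 3 v(2, 3): C5 above A4
  -> R3 @ bar 4 tick 0 v(1, 2): G5 above A4
  -> R3 @ bar 4 tick 0 v(2, 3): A4 above F4
  -> R4 @ bar 4 tick 0 v(0, 2): G3/A4 M2 untreated
  -> R4 @ bar 4 tick 0 v(0, 3): G3/F4 m7 untreated
  -> R7 @ bar 4 tick 0 v(1,): F4->G5 leap 14st
  -> R3 @ bar 4 tick 1 v(1, 2): G5 above A4
  -> R3 @ bar 4 tick 1 v(2, 3): A4 above F4
  -> R3 @ bar 4 tick 2 v(1, 2): G5 above A4
  -> R3 @ bar 4 tick 2 v(2, 3): A4 above F4
  -> R3 @ bar 4 tick 3 v(1, 2): G5 above A4
  -> R3 @ bar 4 tick 3 v(2, 3): A4 above F4
  -> R4 @ bar 5 tick 0 v(0, 2): E3/F4 m2 untreated
  -> R7 @ bar 5 tick 0 v(1,): G5->C4 leap 19st
  -> R3 @ bar 6 tick 0 v(2, 3): G4 above E4
  -> R8 @ bar 6 tick 0 v(0, 3): penult P8 not 3rd/6th
  -> R3 @ bar 6 tick 1 v(2, 3): G4 above E4
  -> R3 @ bar 6 tick 2 v(2, 3): G4 above E4
  -> R3 @ bar 6 tick 3 v(2, 3): G4 above E4
  -> R1 @ bar 7 tick 0 v(1, 2): C4/G4 P5 -> F4/C5 P5 similar
  -> R2 @ bar 7 tick 0 v(0, 1): E3/C4 m6 -> F3/F4 P8 similar
  -> R2 @ bar 7 tick 0 v(0, 2): E3/G4 m3 -> F3/C5 P5 similar
  -> R3 @ bar 7 tick 0 v(2, 3): C5 above A4
  -> R3 @ bar 7 tick 1 v(2, 3): C5 above A4
  -> R3 @ bar 7 tick 2 v(2, 3): C5 above A4
  -> R3 @ bar 7 tick 3 v(2, 3): C5 above A4
  -> R6 @ bar 7 tick 3 v(0, 3): closes on M3

(0, 0, R3, (2, 3))
(0, 0, R5, (0, 3))
(0, 1, R3, (2, 3))
(0, 2, R3, (2, 3))
(0, 3, R3, (2, 3))
(1, 0, R3, (2, 3))
(1, 0, R4, (0, 2))
(1, 0, R7, (1,))
(1, 1, R3, (2, 3))
(1, 2, R3, (2, 3))
(1, 3, R3, (2, 3))
(2, 0, R2, (2, 3))
(3, 0, R2, (1, 2))
(3, 0, R3, (2, 3))
(3, 1, R3, (2, 3))
(3, 2, R3, (2, 3))
(3, 3, R3, (2, 3))
(4, 0, R3, (1, 2))
(4, 0, R3, (2, 3))
(4, 0, R4, (0, 2))
(4, 0, R4, (0, 3))
(4, 0, R7, (1,))
(4, 1, R3, (1, 2))
(4, 1, R3, (2, 3))
(4, 2, R3, (1, 2))
(4, 2, R3, (2, 3))
(4, 3, R3, (1, 2))
(4, 3, R3, (2, 3))
(5, 0, R4, (0, 2))
(5, 0, R7, (1,))
(6, 0, R3, (2, 3))
(6, 0, R8, (0, 3))
(6, 1, R3, (2, 3))
(6, 2, R3, (2, 3))
(6, 3, R3, (2, 3))
(7, 0, R1, (1, 2))
(7, 0, R2, (0, 1))
(7, 0, R2, (0, 2))
(7, 0, R3, (2, 3))
(7, 1, R3, (2, 3))
(7, 2, R3, (2, 3))
(7, 3, R3, (2, 3))
(7, 3, R6, (0, 3))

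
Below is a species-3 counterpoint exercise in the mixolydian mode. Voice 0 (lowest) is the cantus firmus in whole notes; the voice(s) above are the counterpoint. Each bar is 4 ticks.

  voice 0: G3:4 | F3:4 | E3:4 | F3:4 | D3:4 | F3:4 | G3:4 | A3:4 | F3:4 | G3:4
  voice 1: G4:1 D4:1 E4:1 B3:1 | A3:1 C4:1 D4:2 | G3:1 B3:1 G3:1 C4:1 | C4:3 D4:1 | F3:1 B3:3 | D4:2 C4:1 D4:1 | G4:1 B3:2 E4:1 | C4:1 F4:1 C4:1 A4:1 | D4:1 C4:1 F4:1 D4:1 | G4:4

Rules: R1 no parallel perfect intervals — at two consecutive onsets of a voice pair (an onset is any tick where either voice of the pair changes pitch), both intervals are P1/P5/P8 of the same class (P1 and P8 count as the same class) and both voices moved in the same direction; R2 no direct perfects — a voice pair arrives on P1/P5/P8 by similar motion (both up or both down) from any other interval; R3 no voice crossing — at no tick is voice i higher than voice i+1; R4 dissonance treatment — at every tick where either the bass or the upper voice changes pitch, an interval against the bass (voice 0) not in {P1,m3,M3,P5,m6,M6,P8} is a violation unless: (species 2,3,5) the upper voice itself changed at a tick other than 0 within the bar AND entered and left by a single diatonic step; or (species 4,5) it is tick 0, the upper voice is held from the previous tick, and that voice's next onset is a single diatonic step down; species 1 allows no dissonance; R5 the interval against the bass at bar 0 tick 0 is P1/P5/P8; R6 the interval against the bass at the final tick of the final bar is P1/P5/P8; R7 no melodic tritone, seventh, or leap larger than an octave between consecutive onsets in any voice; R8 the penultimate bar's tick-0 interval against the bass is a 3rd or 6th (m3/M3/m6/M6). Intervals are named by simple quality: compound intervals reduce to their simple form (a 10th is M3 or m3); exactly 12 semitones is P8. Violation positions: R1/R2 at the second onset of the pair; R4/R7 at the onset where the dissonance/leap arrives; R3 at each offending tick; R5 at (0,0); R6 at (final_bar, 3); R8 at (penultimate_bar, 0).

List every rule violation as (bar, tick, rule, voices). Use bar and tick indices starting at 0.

(4, 1, R7, (1,))
(6, 0, R2, (0, 1))
(9, 0, R2, (0, 1))

bar 0: v0=G3 v1=G4 downbeat P8
bar 1: v0=F3 v1=A3 downbeat M3
bar 2: v0=E3 v1=G3 downbeat m3
bar 3: v0=F3 v1=C4 downbeat P5
bar 4: v0=D3 v1=F3 downbeat m3
bar 5: v0=F3 v1=D4 downbeat M6
bar 6: v0=G3 v1=G4 downbeat P8
bar 7: v0=A3 v1=C4 downbeat m3
bar 8: v0=F3 v1=D4 downbeat M6
bar 9: v0=G3 v1=G4 downbeat P8
  -> R7 @ bar 4 tick 1 v(1,): F3->B3 leap 6st
  -> R2 @ bar 6 tick 0 v(0, 1): F3/D4 M6 -> G3/G4 P8 similar
  -> R2 @ bar 9 tick 0 v(0, 1): F3/D4 M6 -> G3/G4 P8 similar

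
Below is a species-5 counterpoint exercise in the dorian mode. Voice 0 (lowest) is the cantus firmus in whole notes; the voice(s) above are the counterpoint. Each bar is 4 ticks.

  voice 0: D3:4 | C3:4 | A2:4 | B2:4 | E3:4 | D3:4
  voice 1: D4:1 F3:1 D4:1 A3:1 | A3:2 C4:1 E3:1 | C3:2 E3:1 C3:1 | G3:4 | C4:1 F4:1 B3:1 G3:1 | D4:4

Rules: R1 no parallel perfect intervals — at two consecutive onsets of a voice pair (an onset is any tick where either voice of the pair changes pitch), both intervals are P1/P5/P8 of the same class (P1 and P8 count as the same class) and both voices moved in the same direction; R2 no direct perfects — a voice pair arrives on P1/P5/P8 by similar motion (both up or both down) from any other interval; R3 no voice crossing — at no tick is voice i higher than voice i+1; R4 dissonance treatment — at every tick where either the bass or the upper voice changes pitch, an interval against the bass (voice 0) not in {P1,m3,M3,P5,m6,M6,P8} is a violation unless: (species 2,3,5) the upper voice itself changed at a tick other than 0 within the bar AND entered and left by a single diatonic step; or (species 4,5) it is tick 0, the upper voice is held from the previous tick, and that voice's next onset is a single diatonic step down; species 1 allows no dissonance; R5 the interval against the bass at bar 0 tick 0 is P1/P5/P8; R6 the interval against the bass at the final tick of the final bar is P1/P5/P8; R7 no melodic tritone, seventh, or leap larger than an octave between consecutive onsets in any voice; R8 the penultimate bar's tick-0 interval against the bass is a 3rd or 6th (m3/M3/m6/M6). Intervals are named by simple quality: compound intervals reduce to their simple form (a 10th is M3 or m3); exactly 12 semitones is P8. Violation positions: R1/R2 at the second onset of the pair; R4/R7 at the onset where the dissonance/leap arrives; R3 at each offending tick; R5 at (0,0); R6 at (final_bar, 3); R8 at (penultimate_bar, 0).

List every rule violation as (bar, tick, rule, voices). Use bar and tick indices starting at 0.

bar 0: v0=D3 v1=D4 downbeat P8
bar 1: v0=C3 v1=A3 downbeat M6
bar 2: v0=A2 v1=C3 downbeat m3
bar 3: v0=B2 v1=G3 downbeat m6
bar 4: v0=E3 v1=C4 downbeat m6
bar 5: v0=D3 v1=D4 downbeat P8
  -> R4 @ bar 4 tick 1 v(0, 1): E3/F4 m2 untreated
  -> R7 @ bar 4 tick 2 v(1,): F4->B3 leap 6st

(4, 1, R4, (0, 1))
(4, 2, R7, (1,))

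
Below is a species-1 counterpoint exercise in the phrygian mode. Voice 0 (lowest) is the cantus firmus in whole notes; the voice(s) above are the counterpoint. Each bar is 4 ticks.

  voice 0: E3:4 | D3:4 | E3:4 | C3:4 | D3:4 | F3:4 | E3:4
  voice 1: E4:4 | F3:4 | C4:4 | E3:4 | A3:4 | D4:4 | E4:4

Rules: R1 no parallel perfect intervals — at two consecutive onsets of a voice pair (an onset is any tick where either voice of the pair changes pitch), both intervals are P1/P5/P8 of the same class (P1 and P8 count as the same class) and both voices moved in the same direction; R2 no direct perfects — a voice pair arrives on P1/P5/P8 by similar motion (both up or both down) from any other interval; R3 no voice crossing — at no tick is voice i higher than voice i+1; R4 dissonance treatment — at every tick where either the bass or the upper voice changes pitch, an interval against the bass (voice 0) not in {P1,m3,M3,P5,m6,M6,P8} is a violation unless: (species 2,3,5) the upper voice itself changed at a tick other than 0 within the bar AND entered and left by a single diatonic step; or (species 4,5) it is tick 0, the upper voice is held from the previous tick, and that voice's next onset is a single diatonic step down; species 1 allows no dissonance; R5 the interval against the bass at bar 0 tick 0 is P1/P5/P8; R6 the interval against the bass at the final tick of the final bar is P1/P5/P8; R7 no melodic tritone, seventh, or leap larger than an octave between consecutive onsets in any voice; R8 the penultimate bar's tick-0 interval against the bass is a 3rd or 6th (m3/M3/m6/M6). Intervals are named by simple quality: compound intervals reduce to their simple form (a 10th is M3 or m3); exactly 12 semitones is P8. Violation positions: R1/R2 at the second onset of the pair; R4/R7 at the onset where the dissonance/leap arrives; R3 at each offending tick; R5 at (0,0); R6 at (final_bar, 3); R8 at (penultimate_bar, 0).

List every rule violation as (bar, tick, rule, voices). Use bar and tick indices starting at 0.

bar 0: v0=E3 v1=E4 downbeat P8
bar 1: v0=D3 v1=F3 downbeat m3
bar 2: v0=E3 v1=C4 downbeat m6
bar 3: v0=C3 v1=E3 downbeat M3
bar 4: v0=D3 v1=A3 downbeat P5
bar 5: v0=F3 v1=D4 downbeat M6
bar 6: v0=E3 v1=E4 downbeat P8
  -> R7 @ bar 1 tick 0 v(1,): E4->F3 leap 11st
  -> R2 @ bar 4 tick 0 v(0, 1): C3/E3 M3 -> D3/A3 P5 similar

(1, 0, R7, (1,))
(4, 0, R2, (0, 1))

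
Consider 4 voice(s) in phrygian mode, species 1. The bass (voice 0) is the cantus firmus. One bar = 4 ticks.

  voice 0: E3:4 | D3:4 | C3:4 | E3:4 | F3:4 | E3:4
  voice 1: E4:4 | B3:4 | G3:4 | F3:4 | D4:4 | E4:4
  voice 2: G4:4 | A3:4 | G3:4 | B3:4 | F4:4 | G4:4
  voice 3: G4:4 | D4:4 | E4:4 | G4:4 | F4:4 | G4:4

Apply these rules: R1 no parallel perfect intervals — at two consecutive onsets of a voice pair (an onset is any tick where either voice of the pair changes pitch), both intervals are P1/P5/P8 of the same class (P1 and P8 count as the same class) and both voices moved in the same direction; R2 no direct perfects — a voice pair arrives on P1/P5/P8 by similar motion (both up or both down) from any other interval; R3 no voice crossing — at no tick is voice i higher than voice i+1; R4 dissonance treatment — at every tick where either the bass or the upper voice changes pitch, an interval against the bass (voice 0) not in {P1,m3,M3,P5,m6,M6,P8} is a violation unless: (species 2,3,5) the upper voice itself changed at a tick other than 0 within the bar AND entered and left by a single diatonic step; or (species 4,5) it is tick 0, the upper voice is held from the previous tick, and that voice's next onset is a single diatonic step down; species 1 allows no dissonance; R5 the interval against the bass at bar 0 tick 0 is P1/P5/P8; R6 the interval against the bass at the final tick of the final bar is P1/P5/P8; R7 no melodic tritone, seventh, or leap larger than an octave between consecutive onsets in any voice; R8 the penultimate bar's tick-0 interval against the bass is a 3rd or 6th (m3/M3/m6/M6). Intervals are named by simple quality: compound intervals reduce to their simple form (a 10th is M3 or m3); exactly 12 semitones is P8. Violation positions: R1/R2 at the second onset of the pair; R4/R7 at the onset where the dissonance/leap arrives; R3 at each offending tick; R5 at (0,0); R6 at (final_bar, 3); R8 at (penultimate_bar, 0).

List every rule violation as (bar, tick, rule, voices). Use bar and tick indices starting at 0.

(0, 0, R5, (0, 2))
(0, 0, R5, (0, 3))
(1, 0, R2, (0, 2))
(1, 0, R2, (0, 3))
(1, 0, R3, (1, 2))
(1, 0, R7, (2,))
(1, 1, R3, (1, 2))
(1, 2, R3, (1, 2))
(1, 3, R3, (1, 2))
(2, 0, R1, (0, 2))
(2, 0, R2, (0, 1))
(2, 0, R2, (1, 2))
(3, 0, R1, (0, 2))
(3, 0, R4, (0, 1))
(4, 0, R2, (0, 2))
(4, 0, R7, (2,))
(4, 0, R8, (0, 2))
(4, 0, R8, (0, 3))
(5, 0, R1, (2, 3))
(5, 3, R6, (0, 2))
(5, 3, R6, (0, 3))

bar 0: v0=E3 v1=E4 v2=G4 v3=G4 downbeat m3
bar 1: v0=D3 v1=B3 v2=A3 v3=D4 downbeat P8
bar 2: v0=C3 v1=G3 v2=G3 v3=E4 downbeat M3
bar 3: v0=E3 v1=F3 v2=B3 v3=G4 downbeat m3
bar 4: v0=F3 v1=D4 v2=F4 v3=F4 downbeat P8
bar 5: v0=E3 v1=E4 v2=G4 v3=G4 downbeat m3
  -> R5 @ bar 0 tick 0 v(0, 2): opens on m3
  -> R5 @ bar 0 tick 0 v(0, 3): opens on m3
  -> R2 @ bar 1 tick 0 v(0, 2): E3/G4 m3 -> D3/A3 P5 similar
  -> R2 @ bar 1 tick 0 v(0, 3): E3/G4 m3 -> D3/D4 P8 similar
  -> R3 @ bar 1 tick 0 v(1, 2): B3 above A3
  -> R7 @ bar 1 tick 0 v(2,): G4->A3 leap 10st
  -> R3 @ bar 1 tick 1 v(1, 2): B3 above A3
  -> R3 @ bar 1 tick 2 v(1, 2): B3 above A3
  -> R3 @ bar 1 tick 3 v(1, 2): B3 above A3
  -> R1 @ bar 2 tick 0 v(0, 2): D3/A3 P5 -> C3/G3 P5 similar
  -> R2 @ bar 2 tick 0 v(0, 1): D3/B3 M6 -> C3/G3 P5 similar
  -> R2 @ bar 2 tick 0 v(1, 2): B3/A3 M2 -> G3/G3 P1 similar
  -> R1 @ bar 3 tick 0 v(0, 2): C3/G3 P5 -> E3/B3 P5 similar
  -> R4 @ bar 3 tick 0 v(0, 1): E3/F3 m2 untreated
  -> R2 @ bar 4 tick 0 v(0, 2): E3/B3 P5 -> F3/F4 P8 similar
  -> R7 @ bar 4 tick 0 v(2,): B3->F4 leap 6st
  -> R8 @ bar 4 tick 0 v(0, 2): penult P8 not 3rd/6th
  -> R8 @ bar 4 tick 0 v(0, 3): penult P8 not 3rd/6th
  -> R1 @ bar 5 tick 0 v(2, 3): F4/F4 P1 -> G4/G4 P1 similar
  -> R6 @ bar 5 tick 3 v(0, 2): closes on m3
  -> R6 @ bar 5 tick 3 v(0, 3): closes on m3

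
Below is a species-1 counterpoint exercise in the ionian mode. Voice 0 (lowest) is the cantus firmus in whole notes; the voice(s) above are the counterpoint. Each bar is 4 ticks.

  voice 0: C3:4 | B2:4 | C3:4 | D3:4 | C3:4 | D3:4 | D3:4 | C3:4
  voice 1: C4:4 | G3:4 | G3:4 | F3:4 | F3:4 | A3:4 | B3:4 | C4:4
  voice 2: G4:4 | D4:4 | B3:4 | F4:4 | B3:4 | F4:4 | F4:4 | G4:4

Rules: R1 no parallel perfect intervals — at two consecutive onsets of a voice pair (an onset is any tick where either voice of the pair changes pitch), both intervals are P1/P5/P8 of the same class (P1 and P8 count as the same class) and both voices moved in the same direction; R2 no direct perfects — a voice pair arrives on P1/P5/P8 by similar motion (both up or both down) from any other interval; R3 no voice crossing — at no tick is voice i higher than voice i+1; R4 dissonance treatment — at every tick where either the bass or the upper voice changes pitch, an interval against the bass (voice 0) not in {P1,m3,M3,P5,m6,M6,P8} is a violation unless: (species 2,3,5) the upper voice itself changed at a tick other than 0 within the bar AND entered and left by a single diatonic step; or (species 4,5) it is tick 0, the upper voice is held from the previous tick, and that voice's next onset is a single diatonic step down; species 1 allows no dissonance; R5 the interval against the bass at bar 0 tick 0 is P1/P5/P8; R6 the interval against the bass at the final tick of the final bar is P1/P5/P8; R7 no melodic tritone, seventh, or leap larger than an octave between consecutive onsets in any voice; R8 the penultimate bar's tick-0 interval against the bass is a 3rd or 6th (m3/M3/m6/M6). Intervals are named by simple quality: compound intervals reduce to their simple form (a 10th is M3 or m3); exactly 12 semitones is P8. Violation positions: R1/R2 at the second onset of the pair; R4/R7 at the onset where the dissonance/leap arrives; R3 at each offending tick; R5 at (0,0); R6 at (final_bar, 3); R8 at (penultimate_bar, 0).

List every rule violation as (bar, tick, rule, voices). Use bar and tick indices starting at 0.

(1, 0, R1, (1, 2))
(2, 0, R4, (0, 2))
(3, 0, R7, (2,))
(4, 0, R4, (0, 1))
(4, 0, R4, (0, 2))
(4, 0, R7, (2,))
(5, 0, R2, (0, 1))
(5, 0, R7, (2,))
(7, 0, R2, (1, 2))

bar 0: v0=C3 v1=C4 v2=G4 downbeat P5
bar 1: v0=B2 v1=G3 v2=D4 downbeat m3
bar 2: v0=C3 v1=G3 v2=B3 downbeat M7
bar 3: v0=D3 v1=F3 v2=F4 downbeat m3
bar 4: v0=C3 v1=F3 v2=B3 downbeat M7
bar 5: v0=D3 v1=A3 v2=F4 downbeat m3
bar 6: v0=D3 v1=B3 v2=F4 downbeat m3
bar 7: v0=C3 v1=C4 v2=G4 downbeat P5
  -> R1 @ bar 1 tick 0 v(1, 2): C4/G4 P5 -> G3/D4 P5 similar
  -> R4 @ bar 2 tick 0 v(0, 2): C3/B3 M7 untreated
  -> R7 @ bar 3 tick 0 v(2,): B3->F4 leap 6st
  -> R4 @ bar 4 tick 0 v(0, 1): C3/F3 P4 untreated
  -> R4 @ bar 4 tick 0 v(0, 2): C3/B3 M7 untreated
  -> R7 @ bar 4 tick 0 v(2,): F4->B3 leap 6st
  -> R2 @ bar 5 tick 0 v(0, 1): C3/F3 P4 -> D3/A3 P5 similar
  -> R7 @ bar 5 tick 0 v(2,): B3->F4 leap 6st
  -> R2 @ bar 7 tick 0 v(1, 2): B3/F4 TT -> C4/G4 P5 similar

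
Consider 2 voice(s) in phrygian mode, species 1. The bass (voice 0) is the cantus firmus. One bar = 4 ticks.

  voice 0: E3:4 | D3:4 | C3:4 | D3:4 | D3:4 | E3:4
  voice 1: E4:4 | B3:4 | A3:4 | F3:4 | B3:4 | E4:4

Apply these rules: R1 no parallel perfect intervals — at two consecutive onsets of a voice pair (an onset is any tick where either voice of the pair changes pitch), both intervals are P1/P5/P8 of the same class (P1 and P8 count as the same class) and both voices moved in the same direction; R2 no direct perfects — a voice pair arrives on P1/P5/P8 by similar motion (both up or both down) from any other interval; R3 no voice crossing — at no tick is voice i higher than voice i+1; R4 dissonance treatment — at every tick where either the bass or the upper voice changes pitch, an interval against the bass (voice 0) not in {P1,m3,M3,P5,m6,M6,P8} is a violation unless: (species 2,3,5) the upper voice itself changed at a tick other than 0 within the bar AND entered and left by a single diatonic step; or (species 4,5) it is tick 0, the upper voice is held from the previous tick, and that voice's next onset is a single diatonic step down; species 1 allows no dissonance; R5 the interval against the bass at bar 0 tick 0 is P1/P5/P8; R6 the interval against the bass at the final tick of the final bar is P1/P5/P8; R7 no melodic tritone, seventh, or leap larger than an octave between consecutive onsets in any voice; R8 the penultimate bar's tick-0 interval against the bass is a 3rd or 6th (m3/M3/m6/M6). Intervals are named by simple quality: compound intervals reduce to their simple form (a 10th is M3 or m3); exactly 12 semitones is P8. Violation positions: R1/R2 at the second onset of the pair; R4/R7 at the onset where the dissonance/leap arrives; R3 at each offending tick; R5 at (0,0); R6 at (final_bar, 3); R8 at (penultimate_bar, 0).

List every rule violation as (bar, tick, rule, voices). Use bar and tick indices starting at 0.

(4, 0, R7, (1,))
(5, 0, R2, (0, 1))

bar 0: v0=E3 v1=E4 downbeat P8
bar 1: v0=D3 v1=B3 downbeat M6
bar 2: v0=C3 v1=A3 downbeat M6
bar 3: v0=D3 v1=F3 downbeat m3
bar 4: v0=D3 v1=B3 downbeat M6
bar 5: v0=E3 v1=E4 downbeat P8
  -> R7 @ bar 4 tick 0 v(1,): F3->B3 leap 6st
  -> R2 @ bar 5 tick 0 v(0, 1): D3/B3 M6 -> E3/E4 P8 similar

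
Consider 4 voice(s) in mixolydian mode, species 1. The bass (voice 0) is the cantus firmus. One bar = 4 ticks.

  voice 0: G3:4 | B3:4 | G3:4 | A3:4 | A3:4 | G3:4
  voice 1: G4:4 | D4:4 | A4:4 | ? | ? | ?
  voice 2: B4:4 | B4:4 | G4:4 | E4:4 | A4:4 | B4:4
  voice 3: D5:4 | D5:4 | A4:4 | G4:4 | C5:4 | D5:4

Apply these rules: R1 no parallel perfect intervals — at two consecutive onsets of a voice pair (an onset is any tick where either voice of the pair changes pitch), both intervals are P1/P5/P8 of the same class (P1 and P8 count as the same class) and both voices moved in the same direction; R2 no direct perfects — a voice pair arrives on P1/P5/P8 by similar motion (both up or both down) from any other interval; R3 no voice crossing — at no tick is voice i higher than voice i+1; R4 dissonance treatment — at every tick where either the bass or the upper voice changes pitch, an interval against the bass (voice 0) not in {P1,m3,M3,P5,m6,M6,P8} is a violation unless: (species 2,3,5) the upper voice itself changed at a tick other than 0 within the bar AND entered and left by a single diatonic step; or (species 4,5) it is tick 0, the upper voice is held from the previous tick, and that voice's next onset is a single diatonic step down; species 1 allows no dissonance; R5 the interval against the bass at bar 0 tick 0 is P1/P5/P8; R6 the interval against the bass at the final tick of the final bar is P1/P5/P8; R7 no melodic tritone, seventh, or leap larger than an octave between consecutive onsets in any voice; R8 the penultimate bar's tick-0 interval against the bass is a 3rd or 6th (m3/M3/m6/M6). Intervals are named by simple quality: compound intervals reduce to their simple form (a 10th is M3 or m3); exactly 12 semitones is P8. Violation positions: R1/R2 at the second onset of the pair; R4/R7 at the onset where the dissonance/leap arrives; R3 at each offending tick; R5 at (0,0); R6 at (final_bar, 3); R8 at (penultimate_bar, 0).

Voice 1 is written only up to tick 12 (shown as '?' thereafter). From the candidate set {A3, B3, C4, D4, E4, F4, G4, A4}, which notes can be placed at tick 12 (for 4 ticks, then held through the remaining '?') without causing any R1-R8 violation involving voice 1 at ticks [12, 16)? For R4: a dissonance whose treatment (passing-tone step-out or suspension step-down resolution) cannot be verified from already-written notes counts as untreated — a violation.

A3: violates R2
B3: violates R4,R7
C4: violates R2
D4: violates R4
E4: violates R2
F4: violates R3
G4: violates R1,R3,R4
A4: violates R3

{}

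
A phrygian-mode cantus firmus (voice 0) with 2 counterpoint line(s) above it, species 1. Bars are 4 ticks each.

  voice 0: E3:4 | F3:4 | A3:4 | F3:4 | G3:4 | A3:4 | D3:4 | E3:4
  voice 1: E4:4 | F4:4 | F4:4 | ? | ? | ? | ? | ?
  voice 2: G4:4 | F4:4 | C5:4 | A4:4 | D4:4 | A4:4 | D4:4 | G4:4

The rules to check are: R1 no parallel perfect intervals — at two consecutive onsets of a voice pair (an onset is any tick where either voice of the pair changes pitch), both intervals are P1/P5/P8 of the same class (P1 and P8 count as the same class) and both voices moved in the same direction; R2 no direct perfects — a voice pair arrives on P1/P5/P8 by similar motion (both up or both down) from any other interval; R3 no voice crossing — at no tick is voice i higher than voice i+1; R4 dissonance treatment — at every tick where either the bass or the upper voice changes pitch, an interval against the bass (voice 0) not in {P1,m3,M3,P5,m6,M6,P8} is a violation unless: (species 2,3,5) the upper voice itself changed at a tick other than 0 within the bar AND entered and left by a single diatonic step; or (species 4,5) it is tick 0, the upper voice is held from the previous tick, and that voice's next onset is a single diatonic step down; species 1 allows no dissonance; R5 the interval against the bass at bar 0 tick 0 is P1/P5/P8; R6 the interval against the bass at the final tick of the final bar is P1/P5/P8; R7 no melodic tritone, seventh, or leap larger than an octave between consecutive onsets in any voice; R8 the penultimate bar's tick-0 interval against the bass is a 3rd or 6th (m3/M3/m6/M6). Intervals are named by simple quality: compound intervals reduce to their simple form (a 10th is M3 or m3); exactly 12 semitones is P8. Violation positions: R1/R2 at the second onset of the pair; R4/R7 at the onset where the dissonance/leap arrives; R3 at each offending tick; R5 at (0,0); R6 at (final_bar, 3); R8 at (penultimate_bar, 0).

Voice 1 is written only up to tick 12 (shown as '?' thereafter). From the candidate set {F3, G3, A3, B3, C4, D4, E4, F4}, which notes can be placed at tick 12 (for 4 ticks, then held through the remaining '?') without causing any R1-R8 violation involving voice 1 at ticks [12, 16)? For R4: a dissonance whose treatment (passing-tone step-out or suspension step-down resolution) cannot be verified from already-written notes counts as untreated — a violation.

F3: violates R2
G3: violates R4,R7
A3: violates R2
B3: violates R4,R7
C4: violates R2
D4: violates R1
E4: violates R4
F4: legal

{F4}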